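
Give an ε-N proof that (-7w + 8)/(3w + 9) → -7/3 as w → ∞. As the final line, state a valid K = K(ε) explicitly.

K = (29/3)/ε

Suppose ε > 0. We seek K > 0 such that w > K implies |(-7w + 8)/(3w + 9) + 7/3| < ε.
(-7w + 8)/(3w + 9) + 7/3 = (3(-7w + 8) − (-7)(3w + 9)) / (3(3w + 9)) = 87/(3(3w + 9)).
For w > 0 we have 3w + 9 > 3w, so |(-7w + 8)/(3w + 9) + 7/3| = 87/(3(3w + 9)) < 87/(3·3w) = (29/3)/w.
Thus |(-7w + 8)/(3w + 9) + 7/3| < ε whenever w > (29/3)/ε.
Take K = (29/3)/ε. If w > K then |(-7w + 8)/(3w + 9) + 7/3| < (29/3)/w < ε.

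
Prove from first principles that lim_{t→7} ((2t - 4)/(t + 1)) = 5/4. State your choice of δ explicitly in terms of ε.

Let ε > 0. We want δ > 0 with 0 < |t − 7| < δ ⇒ |(2t - 4)/(t + 1) − (5/4)| < ε.
Combining over a common denominator, (2t - 4)/(t + 1) − (5/4) = [(2t - 4)·8 − 10·(t + 1)] / [8·(t + 1)] = 6(t − 7) / (8(t + 1)).
So |(2t - 4)/(t + 1) − (5/4)| = 6|t − 7| / (8·|t + 1|).
Restrict δ ≤ 4. Then |t − 7| < 4 gives |t + 1| = |(t − 7) + 8| ≥ 8 − 4 = 4.
Hence |(2t - 4)/(t + 1) − (5/4)| < 6|t − 7|/(8·4) = (3/16)|t − 7|, which is < ε once |t − 7| < (16/3)ε.
Take δ = min(4, (16/3)ε). Then 0 < |t − 7| < δ forces both bounds, so |(2t - 4)/(t + 1) − (5/4)| < ε.

δ = min(4, (16/3)ε)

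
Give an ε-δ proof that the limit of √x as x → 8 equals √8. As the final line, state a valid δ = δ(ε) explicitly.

Let ε > 0. We want δ > 0 such that 0 < |x − 8| < δ implies |√x − √8| < ε.
Multiplying by the conjugate, |√x − √8| = |x − 8|/(√x + √8).
Restrict δ ≤ 8 so that |x − 8| < 8 forces x > 0, and then √x + √8 > √8.
Hence |√x − √8| < |x − 8|/√8, which is < ε once |x − 8| < √8·ε.
Take δ = min(8, √8·ε). If 0 < |x − 8| < δ then x > 0 and |√x − √8| < |x − 8|/√8 < ε.

δ = min(8, √8·ε)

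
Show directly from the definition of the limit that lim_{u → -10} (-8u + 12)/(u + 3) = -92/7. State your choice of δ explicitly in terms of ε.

Let ε > 0 be given. We want δ > 0 with 0 < |u + 10| < δ ⇒ |(-8u + 12)/(u + 3) + 92/7| < ε.
Combining over a common denominator, (-8u + 12)/(u + 3) + 92/7 = [(-8u + 12)·(-7) − 92·(u + 3)] / [(-7)·(u + 3)] = -36(u + 10) / ((-7)(u + 3)).
So |(-8u + 12)/(u + 3) + 92/7| = 36|u + 10| / (7·|u + 3|).
Require δ ≤ 7/2, so |u + 3| ≥ |-7| − |u + 10| > 7 − 7/2 = 7/2.
Hence |(-8u + 12)/(u + 3) + 92/7| < 36|u + 10|/(7·(7/2)) = (72/49)|u + 10|, which is < ε once |u + 10| < (49/72)ε.
Take δ = min(7/2, (49/72)ε). Then 0 < |u + 10| < δ forces both bounds, so |(-8u + 12)/(u + 3) + 92/7| < ε.

δ = min(7/2, (49/72)ε)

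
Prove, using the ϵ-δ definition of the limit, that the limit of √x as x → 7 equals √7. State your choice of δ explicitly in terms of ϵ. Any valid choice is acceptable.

δ = min(7, √7·ϵ)

Suppose ϵ > 0. We want δ > 0 such that 0 < |x − 7| < δ implies |√x − √7| < ϵ.
Rationalise: √x − √7 = (x − 7)/(√x + √7), so |√x − √7| = |x − 7|/(√x + √7).
Restrict δ ≤ 7 so that |x − 7| < 7 forces x > 0, and then √x + √7 > √7.
Hence |√x − √7| < |x − 7|/√7, which is < ϵ once |x − 7| < √7·ϵ.
Take δ = min(7, √7·ϵ). If 0 < |x − 7| < δ then x > 0 and |√x − √7| < |x − 7|/√7 < ϵ.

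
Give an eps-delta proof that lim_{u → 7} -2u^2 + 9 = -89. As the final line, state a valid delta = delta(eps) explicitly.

Suppose eps > 0. We want delta > 0 such that 0 < |u − 7| < delta implies |(-2u^2 + 9) + 89| < eps.
(-2u^2 + 9) + 89 = -2u^2 + 98 = (u − 7)(-2u - 14).
So |(-2u^2 + 9) + 89| = |u − 7|·|-2u - 14|.
Require delta ≤ 1. Then |u − 7| < 1 gives |u| < 8, and by the triangle inequality |-2u - 14| ≤ 2·8 + 14 = 30.
Hence |(-2u^2 + 9) + 89| ≤ 30|u − 7| < eps provided |u − 7| < eps/30.
Choosing delta = min(1, eps/30) ensures both conditions, hence |(-2u^2 + 9) + 89| < eps.

delta = min(1, eps/30)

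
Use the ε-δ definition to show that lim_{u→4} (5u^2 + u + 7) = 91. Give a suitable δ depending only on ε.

Let ε > 0 be given. We want δ > 0 such that 0 < |u − 4| < δ implies |(5u^2 + u + 7) − 91| < ε.
(5u^2 + u + 7) − 91 = 5u^2 + u - 84 = (u − 4)(5u + 21).
So |(5u^2 + u + 7) − 91| = |u − 4|·|5u + 21|.
Require δ ≤ 2. Then |u − 4| < 2 gives |u| < 6, and by the triangle inequality |5u + 21| ≤ 5·6 + 21 = 51.
Hence |(5u^2 + u + 7) − 91| ≤ 51|u − 4| < ε provided |u − 4| < ε/51.
Choosing δ = min(2, ε/51) ensures both conditions, hence |(5u^2 + u + 7) − 91| < ε.

δ = min(2, ε/51)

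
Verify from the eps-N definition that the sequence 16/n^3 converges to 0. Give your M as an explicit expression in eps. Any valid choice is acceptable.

Let eps > 0 be given. For n ≥ 1, |16/n^3 − 0| = 16/n^3.
16/n^3 < eps ⇔ n^3 > 16/eps ⇔ n > (16/eps)^{1/3}.
Take M = (16/eps)^{1/3}. Then n > M implies 16/n^3 < eps.

M = (16/eps)^{1/3}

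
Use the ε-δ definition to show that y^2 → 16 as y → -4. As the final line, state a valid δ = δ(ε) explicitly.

Fix ε > 0. We seek δ > 0 with 0 < |y + 4| < δ ⇒ |y^2 − 16| < ε.
Factor: y^2 − 16 = (y + 4)(y - 4), so |y^2 − 16| = |y + 4|·|y - 4|.
Restrict δ ≤ 1. Then |y + 4| < 1 gives |y| < 5, so by the triangle inequality |y - 4| ≤ 5 + 4 = 9.
Hence |y^2 − 16| ≤ 9|y + 4|, which is < ε once |y + 4| < ε/9.
Take δ = min(1, ε/9). If 0 < |y + 4| < δ then both bounds hold and |y^2 − 16| ≤ 9|y + 4| < 9·(ε/9) = ε.

δ = min(1, ε/9)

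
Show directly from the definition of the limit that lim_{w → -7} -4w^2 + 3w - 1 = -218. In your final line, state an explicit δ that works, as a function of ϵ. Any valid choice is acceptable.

δ = min(2, ϵ/67)

Let ϵ > 0. We want δ > 0 such that 0 < |w + 7| < δ implies |(-4w^2 + 3w - 1) + 218| < ϵ.
(-4w^2 + 3w - 1) + 218 = -4w^2 + 3w + 217 = (w + 7)(-4w + 31).
So |(-4w^2 + 3w - 1) + 218| = |w + 7|·|-4w + 31|.
Assume first that |w + 7| < 2, so |w| < 9. Then |-4w + 31| ≤ 4·9 + 31 = 67.
Hence |(-4w^2 + 3w - 1) + 218| ≤ 67|w + 7| < ϵ provided |w + 7| < ϵ/67.
Take δ = min(2, ϵ/67). Then 0 < |w + 7| < δ gives both |w + 7| < 2 and |w + 7| < ϵ/67, so |(-4w^2 + 3w - 1) + 218| < ϵ.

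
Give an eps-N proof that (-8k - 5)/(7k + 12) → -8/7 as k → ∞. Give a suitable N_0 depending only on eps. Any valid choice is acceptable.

Let eps > 0. For k ≥ 1, |(-8k - 5)/(7k + 12) + 8/7| = |61|/(7(7k + 12)) = 61/(7(7k + 12)).
Since 7k + 12 ≥ 7k for k ≥ 1, this is ≤ 61/(7·7k) = (61/49)/k.
So |(-8k - 5)/(7k + 12) + 8/7| < eps whenever k > (61/49)/eps.
Take N_0 = (61/49)/eps. If k > N_0 then |(-8k - 5)/(7k + 12) + 8/7| ≤ (61/49)/k < eps.

N_0 = (61/49)/eps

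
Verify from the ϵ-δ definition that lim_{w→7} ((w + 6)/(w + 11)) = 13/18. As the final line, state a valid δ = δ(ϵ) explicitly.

Suppose ϵ > 0. We want δ > 0 with 0 < |w − 7| < δ ⇒ |(w + 6)/(w + 11) − (13/18)| < ϵ.
Combining over a common denominator, (w + 6)/(w + 11) − (13/18) = [(w + 6)·18 − 13·(w + 11)] / [18·(w + 11)] = 5(w − 7) / (18(w + 11)).
So |(w + 6)/(w + 11) − (13/18)| = 5|w − 7| / (18·|w + 11|).
Restrict δ ≤ 9. Then |w − 7| < 9 gives |w + 11| = |(w − 7) + 18| ≥ 18 − 9 = 9.
Hence |(w + 6)/(w + 11) − (13/18)| < 5|w − 7|/(18·9) = (5/162)|w − 7|, which is < ϵ once |w − 7| < (162/5)ϵ.
Take δ = min(9, (162/5)ϵ). Then 0 < |w − 7| < δ forces both bounds, so |(w + 6)/(w + 11) − (13/18)| < ϵ.

δ = min(9, (162/5)ϵ)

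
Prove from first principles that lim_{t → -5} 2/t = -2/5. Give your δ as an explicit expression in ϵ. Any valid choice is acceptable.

δ = min(5/2, (25/4)ϵ)

Let ϵ > 0. We seek δ > 0 such that 0 < |t + 5| < δ implies |2/t + 2/5| < ϵ.
|2/t + 2/5| = 2·|-5 − t|/(5·|t|) = 2|t + 5|/(5|t|).
Require δ ≤ 5/2 so that |t| > 5 − 5/2 = 5/2, hence 5|t| > 25/2.
Then |2/t + 2/5| < 2|t + 5|/(25/2), which is < ϵ when |t + 5| < (25/4)ϵ.
Take δ = min(5/2, (25/4)ϵ). Then 0 < |t + 5| < δ gives both |t + 5| < 5/2 and |t + 5| < (25/4)ϵ, so |2/t + 2/5| < ϵ.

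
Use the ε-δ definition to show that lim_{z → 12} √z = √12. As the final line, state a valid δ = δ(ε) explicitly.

Suppose ε > 0. We want δ > 0 such that 0 < |z − 12| < δ implies |√z − √12| < ε.
Multiplying by the conjugate, |√z − √12| = |z − 12|/(√z + √12).
Restrict δ ≤ 12 so that |z − 12| < 12 forces z > 0, and then √z + √12 > √12.
Hence |√z − √12| < |z − 12|/√12, which is < ε once |z − 12| < √12·ε.
Take δ = min(12, √12·ε). If 0 < |z − 12| < δ then z > 0 and |√z − √12| < |z − 12|/√12 < ε.

δ = min(12, √12·ε)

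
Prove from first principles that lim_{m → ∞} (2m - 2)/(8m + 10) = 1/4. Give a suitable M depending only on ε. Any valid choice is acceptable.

Let ε > 0. For m ≥ 1, |(2m - 2)/(8m + 10) − (1/4)| = |-36|/(8(8m + 10)) = 36/(8(8m + 10)).
Since 8m + 10 ≥ 8m for m ≥ 1, this is ≤ 36/(8·8m) = (9/16)/m.
So |(2m - 2)/(8m + 10) − (1/4)| < ε whenever m > (9/16)/ε.
Take M = (9/16)/ε. If m > M then |(2m - 2)/(8m + 10) − (1/4)| ≤ (9/16)/m < ε.

M = (9/16)/ε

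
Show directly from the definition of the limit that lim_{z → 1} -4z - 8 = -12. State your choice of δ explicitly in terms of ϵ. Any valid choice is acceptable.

δ = ϵ/4

Let ϵ > 0 be given. We need δ > 0 so that 0 < |z − 1| < δ implies |(-4z - 8) + 12| < ϵ.
Since (-4z - 8) + 12 = -4(z − 1), we have |(-4z - 8) + 12| = 4|z − 1|.
So 4|z − 1| < ϵ exactly when |z − 1| < ϵ/4.
Choosing δ = ϵ/4 gives |(-4z - 8) + 12| = 4|z − 1| < ϵ whenever |z − 1| < δ.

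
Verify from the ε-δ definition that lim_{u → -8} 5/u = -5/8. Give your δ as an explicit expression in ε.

Fix ε > 0. We seek δ > 0 such that 0 < |u + 8| < δ implies |5/u + 5/8| < ε.
|5/u + 5/8| = 5·|-8 − u|/(8·|u|) = 5|u + 8|/(8|u|).
Restrict δ ≤ 4. Then |u + 8| < 4 gives |u| > 4, so 8|u| > 32.
Then |5/u + 5/8| < 5|u + 8|/32, which is < ε when |u + 8| < (32/5)ε.
Take δ = min(4, (32/5)ε). Then 0 < |u + 8| < δ gives both |u + 8| < 4 and |u + 8| < (32/5)ε, so |5/u + 5/8| < ε.

δ = min(4, (32/5)ε)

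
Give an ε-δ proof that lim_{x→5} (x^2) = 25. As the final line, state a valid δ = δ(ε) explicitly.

Let ε > 0. We seek δ > 0 with 0 < |x − 5| < δ ⇒ |x^2 − 25| < ε.
Factor: x^2 − 25 = (x − 5)(x + 5), so |x^2 − 25| = |x − 5|·|x + 5|.
Impose δ ≤ 1 so that |x| < 6; then |x + 5| ≤ 11.
Hence |x^2 − 25| ≤ 11|x − 5|, which is < ε once |x − 5| < ε/11.
Take δ = min(1, ε/11). If 0 < |x − 5| < δ then both bounds hold and |x^2 − 25| ≤ 11|x − 5| < 11·(ε/11) = ε.

δ = min(1, ε/11)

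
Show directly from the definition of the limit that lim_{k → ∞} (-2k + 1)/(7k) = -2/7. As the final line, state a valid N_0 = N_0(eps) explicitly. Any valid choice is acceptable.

N_0 = (1/7)/eps

Suppose eps > 0. For k ≥ 1, |(-2k + 1)/(7k) + 2/7| = |7|/(7(7k)) = 7/(7(7k)).
Since 7k ≥ 7k for k ≥ 1, this is ≤ 7/(7·7k) = (1/7)/k.
So |(-2k + 1)/(7k) + 2/7| < eps whenever k > (1/7)/eps.
Take N_0 = (1/7)/eps. If k > N_0 then |(-2k + 1)/(7k) + 2/7| ≤ (1/7)/k < eps.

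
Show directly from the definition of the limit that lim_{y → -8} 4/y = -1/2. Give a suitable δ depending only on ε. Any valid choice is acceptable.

Let ε > 0 be given. We seek δ > 0 such that 0 < |y + 8| < δ implies |4/y + 1/2| < ε.
|4/y + 1/2| = 4·|-8 − y|/(8·|y|) = 4|y + 8|/(8|y|).
Require δ ≤ 4 so that |y| > 8 − 4 = 4, hence 8|y| > 32.
Then |4/y + 1/2| < 4|y + 8|/32, which is < ε when |y + 8| < 8ε.
Take δ = min(4, 8ε). Then 0 < |y + 8| < δ gives both |y + 8| < 4 and |y + 8| < 8ε, so |4/y + 1/2| < ε.

δ = min(4, 8ε)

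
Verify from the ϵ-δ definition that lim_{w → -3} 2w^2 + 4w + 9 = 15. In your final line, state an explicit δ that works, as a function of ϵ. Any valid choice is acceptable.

Suppose ϵ > 0. We want δ > 0 such that 0 < |w + 3| < δ implies |(2w^2 + 4w + 9) − 15| < ϵ.
(2w^2 + 4w + 9) − 15 = 2w^2 + 4w - 6 = (w + 3)(2w - 2).
So |(2w^2 + 4w + 9) − 15| = |w + 3|·|2w - 2|.
Assume first that |w + 3| < 1, so |w| < 4. Then |2w - 2| ≤ 2·4 + 2 = 10.
Hence |(2w^2 + 4w + 9) − 15| ≤ 10|w + 3| < ϵ provided |w + 3| < ϵ/10.
Choosing δ = min(1, ϵ/10) ensures both conditions, hence |(2w^2 + 4w + 9) − 15| < ϵ.

δ = min(1, ϵ/10)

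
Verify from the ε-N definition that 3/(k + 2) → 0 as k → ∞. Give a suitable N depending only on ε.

Suppose ε > 0. For k ≥ 1, |3/(k + 2) − 0| = 3/(k + 2) ≤ 3/k.
We need 3/k < ε, i.e. k > 3/ε.
Take N = 3/ε. If k > N then |3/(k + 2)| ≤ 3/k < ε.

N = 3/ε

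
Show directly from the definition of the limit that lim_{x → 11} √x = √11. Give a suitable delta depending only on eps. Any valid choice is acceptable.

Let eps > 0. We want delta > 0 such that 0 < |x − 11| < delta implies |√x − √11| < eps.
Multiplying by the conjugate, |√x − √11| = |x − 11|/(√x + √11).
Restrict delta ≤ 11 so that |x − 11| < 11 forces x > 0, and then √x + √11 > √11.
Hence |√x − √11| < |x − 11|/√11, which is < eps once |x − 11| < √11·eps.
Take delta = min(11, √11·eps). If 0 < |x − 11| < delta then x > 0 and |√x − √11| < |x − 11|/√11 < eps.

delta = min(11, √11·eps)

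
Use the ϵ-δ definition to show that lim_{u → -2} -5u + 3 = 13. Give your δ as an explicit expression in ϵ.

δ = ϵ/5

Suppose ϵ > 0. We need δ > 0 so that 0 < |u + 2| < δ implies |(-5u + 3) − 13| < ϵ.
|(-5u + 3) − 13| = |-5u - 10| = 5|u + 2|.
So 5|u + 2| < ϵ exactly when |u + 2| < ϵ/5.
Choosing δ = ϵ/5 gives |(-5u + 3) − 13| = 5|u + 2| < ϵ whenever |u + 2| < δ.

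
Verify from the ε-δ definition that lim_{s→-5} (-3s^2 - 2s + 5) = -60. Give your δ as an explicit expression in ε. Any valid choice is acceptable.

δ = min(1, ε/31)

Let ε > 0 be given. We want δ > 0 such that 0 < |s + 5| < δ implies |(-3s^2 - 2s + 5) + 60| < ε.
(-3s^2 - 2s + 5) + 60 = -3s^2 - 2s + 65 = (s + 5)(-3s + 13).
So |(-3s^2 - 2s + 5) + 60| = |s + 5|·|-3s + 13|.
Assume first that |s + 5| < 1, so |s| < 6. Then |-3s + 13| ≤ 3·6 + 13 = 31.
Hence |(-3s^2 - 2s + 5) + 60| ≤ 31|s + 5| < ε provided |s + 5| < ε/31.
Take δ = min(1, ε/31). Then 0 < |s + 5| < δ gives both |s + 5| < 1 and |s + 5| < ε/31, so |(-3s^2 - 2s + 5) + 60| < ε.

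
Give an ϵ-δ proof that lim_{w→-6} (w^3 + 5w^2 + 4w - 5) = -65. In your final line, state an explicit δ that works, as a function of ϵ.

δ = min(1, ϵ/66)

Let ϵ > 0 be given. We want δ > 0 such that 0 < |w + 6| < δ implies |(w^3 + 5w^2 + 4w - 5) + 65| < ϵ.
(w^3 + 5w^2 + 4w - 5) + 65 = w^3 + 5w^2 + 4w + 60 = (w + 6)(w^2 - w + 10).
So |(w^3 + 5w^2 + 4w - 5) + 65| = |w + 6|·|w^2 - w + 10|.
Assume first that |w + 6| < 1, so |w| < 7. Then |w^2 - w + 10| ≤ 7^2 + 7 + 10 = 66.
Hence |(w^3 + 5w^2 + 4w - 5) + 65| ≤ 66|w + 6| < ϵ provided |w + 6| < ϵ/66.
Choosing δ = min(1, ϵ/66) ensures both conditions, hence |(w^3 + 5w^2 + 4w - 5) + 65| < ϵ.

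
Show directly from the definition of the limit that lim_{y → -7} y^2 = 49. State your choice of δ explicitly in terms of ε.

Let ε > 0. We seek δ > 0 with 0 < |y + 7| < δ ⇒ |y^2 − 49| < ε.
Factor: y^2 − 49 = (y + 7)(y - 7), so |y^2 − 49| = |y + 7|·|y - 7|.
Restrict δ ≤ 2. Then |y + 7| < 2 gives |y| < 9, so by the triangle inequality |y - 7| ≤ 9 + 7 = 16.
Hence |y^2 − 49| ≤ 16|y + 7|, which is < ε once |y + 7| < ε/16.
Take δ = min(2, ε/16). If 0 < |y + 7| < δ then both bounds hold and |y^2 − 49| ≤ 16|y + 7| < 16·(ε/16) = ε.

δ = min(2, ε/16)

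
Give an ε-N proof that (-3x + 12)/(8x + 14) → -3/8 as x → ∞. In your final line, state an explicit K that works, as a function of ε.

K = (69/32)/ε

Let ε > 0. We seek K > 0 such that x > K implies |(-3x + 12)/(8x + 14) + 3/8| < ε.
(-3x + 12)/(8x + 14) + 3/8 = (8(-3x + 12) − (-3)(8x + 14)) / (8(8x + 14)) = 138/(8(8x + 14)).
For x > 0 we have 8x + 14 > 8x, so |(-3x + 12)/(8x + 14) + 3/8| = 138/(8(8x + 14)) < 138/(8·8x) = (69/32)/x.
Thus |(-3x + 12)/(8x + 14) + 3/8| < ε whenever x > (69/32)/ε.
Take K = (69/32)/ε. If x > K then |(-3x + 12)/(8x + 14) + 3/8| < (69/32)/x < ε.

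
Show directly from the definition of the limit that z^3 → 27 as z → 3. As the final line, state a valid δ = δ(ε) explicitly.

Let ε > 0 be given. We seek δ > 0 with 0 < |z − 3| < δ ⇒ |z^3 − 27| < ε.
Factor: z^3 − 27 = (z − 3)(z^2 + 3z + 9), so |z^3 − 27| = |z − 3|·|z^2 + 3z + 9|.
Impose δ ≤ 2 so that |z| < 5; then |z^2 + 3z + 9| ≤ 49.
Hence |z^3 − 27| ≤ 49|z − 3|, which is < ε once |z − 3| < ε/49.
Take δ = min(2, ε/49). If 0 < |z − 3| < δ then both bounds hold and |z^3 − 27| ≤ 49|z − 3| < 49·(ε/49) = ε.

δ = min(2, ε/49)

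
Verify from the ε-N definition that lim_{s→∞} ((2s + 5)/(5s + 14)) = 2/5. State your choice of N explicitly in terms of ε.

Let ε > 0 be given. We seek N > 0 such that s > N implies |(2s + 5)/(5s + 14) − (2/5)| < ε.
(2s + 5)/(5s + 14) − (2/5) = (5(2s + 5) − 2(5s + 14)) / (5(5s + 14)) = -3/(5(5s + 14)).
For s > 0 we have 5s + 14 > 5s, so |(2s + 5)/(5s + 14) − (2/5)| = 3/(5(5s + 14)) < 3/(5·5s) = (3/25)/s.
Thus |(2s + 5)/(5s + 14) − (2/5)| < ε whenever s > (3/25)/ε.
Take N = (3/25)/ε. If s > N then |(2s + 5)/(5s + 14) − (2/5)| < (3/25)/s < ε.

N = (3/25)/ε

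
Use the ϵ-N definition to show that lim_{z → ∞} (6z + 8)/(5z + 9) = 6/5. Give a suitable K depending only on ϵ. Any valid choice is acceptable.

K = (14/25)/ϵ

Let ϵ > 0. We seek K > 0 such that z > K implies |(6z + 8)/(5z + 9) − (6/5)| < ϵ.
(6z + 8)/(5z + 9) − (6/5) = (5(6z + 8) − 6(5z + 9)) / (5(5z + 9)) = -14/(5(5z + 9)).
For z > 0 we have 5z + 9 > 5z, so |(6z + 8)/(5z + 9) − (6/5)| = 14/(5(5z + 9)) < 14/(5·5z) = (14/25)/z.
Thus |(6z + 8)/(5z + 9) − (6/5)| < ϵ whenever z > (14/25)/ϵ.
Take K = (14/25)/ϵ. If z > K then |(6z + 8)/(5z + 9) − (6/5)| < (14/25)/z < ϵ.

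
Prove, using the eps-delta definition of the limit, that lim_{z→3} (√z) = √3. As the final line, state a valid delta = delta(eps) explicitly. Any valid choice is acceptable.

delta = min(3, √3·eps)

Let eps > 0 be given. We want delta > 0 such that 0 < |z − 3| < delta implies |√z − √3| < eps.
Rationalise: √z − √3 = (z − 3)/(√z + √3), so |√z − √3| = |z − 3|/(√z + √3).
Restrict delta ≤ 3 so that |z − 3| < 3 forces z > 0, and then √z + √3 > √3.
Hence |√z − √3| < |z − 3|/√3, which is < eps once |z − 3| < √3·eps.
Take delta = min(3, √3·eps). If 0 < |z − 3| < delta then z > 0 and |√z − √3| < |z − 3|/√3 < eps.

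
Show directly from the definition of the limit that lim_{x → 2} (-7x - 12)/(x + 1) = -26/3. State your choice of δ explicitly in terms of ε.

δ = min(3/2, (9/10)ε)

Suppose ε > 0. We want δ > 0 with 0 < |x − 2| < δ ⇒ |(-7x - 12)/(x + 1) + 26/3| < ε.
Combining over a common denominator, (-7x - 12)/(x + 1) + 26/3 = [(-7x - 12)·3 − (-26)·(x + 1)] / [3·(x + 1)] = 5(x − 2) / (3(x + 1)).
So |(-7x - 12)/(x + 1) + 26/3| = 5|x − 2| / (3·|x + 1|).
Require δ ≤ 3/2, so |x + 1| ≥ |3| − |x − 2| > 3 − 3/2 = 3/2.
Hence |(-7x - 12)/(x + 1) + 26/3| < 5|x − 2|/(3·(3/2)) = (10/9)|x − 2|, which is < ε once |x − 2| < (9/10)ε.
Take δ = min(3/2, (9/10)ε). Then 0 < |x − 2| < δ forces both bounds, so |(-7x - 12)/(x + 1) + 26/3| < ε.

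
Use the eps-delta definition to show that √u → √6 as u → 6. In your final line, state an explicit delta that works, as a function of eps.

delta = min(6, √6·eps)

Let eps > 0. We want delta > 0 such that 0 < |u − 6| < delta implies |√u − √6| < eps.
Rationalise: √u − √6 = (u − 6)/(√u + √6), so |√u − √6| = |u − 6|/(√u + √6).
Restrict delta ≤ 6 so that |u − 6| < 6 forces u > 0, and then √u + √6 > √6.
Hence |√u − √6| < |u − 6|/√6, which is < eps once |u − 6| < √6·eps.
Take delta = min(6, √6·eps). If 0 < |u − 6| < delta then u > 0 and |√u − √6| < |u − 6|/√6 < eps.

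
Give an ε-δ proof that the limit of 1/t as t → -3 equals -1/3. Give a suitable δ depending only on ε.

δ = min(3/2, (9/2)ε)

Fix ε > 0. We seek δ > 0 such that 0 < |t + 3| < δ implies |1/t + 1/3| < ε.
|1/t + 1/3| = |-3 − t|/(3·|t|) = |t + 3|/(3|t|).
Require δ ≤ 3/2 so that |t| > 3 − 3/2 = 3/2, hence 3|t| > 9/2.
Then |1/t + 1/3| < |t + 3|/(9/2), which is < ε when |t + 3| < (9/2)ε.
Take δ = min(3/2, (9/2)ε). Then 0 < |t + 3| < δ gives both |t + 3| < 3/2 and |t + 3| < (9/2)ε, so |1/t + 1/3| < ε.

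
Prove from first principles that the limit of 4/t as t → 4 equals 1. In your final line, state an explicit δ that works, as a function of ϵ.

Suppose ϵ > 0. We seek δ > 0 such that 0 < |t − 4| < δ implies |4/t − 1| < ϵ.
|4/t − 1| = 4·|4 − t|/(4·|t|) = 4|t − 4|/(4|t|).
Restrict δ ≤ 2. Then |t − 4| < 2 gives |t| > 2, so 4|t| > 8.
Then |4/t − 1| < 4|t − 4|/8, which is < ϵ when |t − 4| < 2ϵ.
Take δ = min(2, 2ϵ). Then 0 < |t − 4| < δ gives both |t − 4| < 2 and |t − 4| < 2ϵ, so |4/t − 1| < ϵ.

δ = min(2, 2ϵ)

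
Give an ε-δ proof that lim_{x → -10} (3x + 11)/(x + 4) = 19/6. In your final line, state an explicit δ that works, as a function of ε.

δ = min(3, 18ε)

Suppose ε > 0. We want δ > 0 with 0 < |x + 10| < δ ⇒ |(3x + 11)/(x + 4) − (19/6)| < ε.
Combining over a common denominator, (3x + 11)/(x + 4) − (19/6) = [(3x + 11)·(-6) − (-19)·(x + 4)] / [(-6)·(x + 4)] = 1(x + 10) / ((-6)(x + 4)).
So |(3x + 11)/(x + 4) − (19/6)| = |x + 10| / (6·|x + 4|).
Require δ ≤ 3, so |x + 4| ≥ |-6| − |x + 10| > 6 − 3 = 3.
Hence |(3x + 11)/(x + 4) − (19/6)| < |x + 10|/(6·3) = (1/18)|x + 10|, which is < ε once |x + 10| < 18ε.
Take δ = min(3, 18ε). Then 0 < |x + 10| < δ forces both bounds, so |(3x + 11)/(x + 4) − (19/6)| < ε.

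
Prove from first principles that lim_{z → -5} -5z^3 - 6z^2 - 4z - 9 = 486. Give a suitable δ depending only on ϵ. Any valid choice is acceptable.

δ = min(2, ϵ/477)

Let ϵ > 0 be given. We want δ > 0 such that 0 < |z + 5| < δ implies |(-5z^3 - 6z^2 - 4z - 9) − 486| < ϵ.
(-5z^3 - 6z^2 - 4z - 9) − 486 = -5z^3 - 6z^2 - 4z - 495 = (z + 5)(-5z^2 + 19z - 99).
So |(-5z^3 - 6z^2 - 4z - 9) − 486| = |z + 5|·|-5z^2 + 19z - 99|.
Require δ ≤ 2. Then |z + 5| < 2 gives |z| < 7, and by the triangle inequality |-5z^2 + 19z - 99| ≤ 5·7^2 + 19·7 + 99 = 477.
Hence |(-5z^3 - 6z^2 - 4z - 9) − 486| ≤ 477|z + 5| < ϵ provided |z + 5| < ϵ/477.
Take δ = min(2, ϵ/477). Then 0 < |z + 5| < δ gives both |z + 5| < 2 and |z + 5| < ϵ/477, so |(-5z^3 - 6z^2 - 4z - 9) − 486| < ϵ.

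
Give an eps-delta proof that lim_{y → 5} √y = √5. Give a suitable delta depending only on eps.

delta = min(5, √5·eps)

Let eps > 0. We want delta > 0 such that 0 < |y − 5| < delta implies |√y − √5| < eps.
Rationalise: √y − √5 = (y − 5)/(√y + √5), so |√y − √5| = |y − 5|/(√y + √5).
Restrict delta ≤ 5 so that |y − 5| < 5 forces y > 0, and then √y + √5 > √5.
Hence |√y − √5| < |y − 5|/√5, which is < eps once |y − 5| < √5·eps.
Take delta = min(5, √5·eps). If 0 < |y − 5| < delta then y > 0 and |√y − √5| < |y − 5|/√5 < eps.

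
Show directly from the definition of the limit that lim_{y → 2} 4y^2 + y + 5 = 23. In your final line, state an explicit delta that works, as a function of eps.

Let eps > 0 be given. We want delta > 0 such that 0 < |y − 2| < delta implies |(4y^2 + y + 5) − 23| < eps.
(4y^2 + y + 5) − 23 = 4y^2 + y - 18 = (y − 2)(4y + 9).
So |(4y^2 + y + 5) − 23| = |y − 2|·|4y + 9|.
Require delta ≤ 2. Then |y − 2| < 2 gives |y| < 4, and by the triangle inequality |4y + 9| ≤ 4·4 + 9 = 25.
Hence |(4y^2 + y + 5) − 23| ≤ 25|y − 2| < eps provided |y − 2| < eps/25.
Choosing delta = min(2, eps/25) ensures both conditions, hence |(4y^2 + y + 5) − 23| < eps.

delta = min(2, eps/25)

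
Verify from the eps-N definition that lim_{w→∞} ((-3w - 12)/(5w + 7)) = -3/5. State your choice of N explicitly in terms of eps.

Suppose eps > 0. We seek N > 0 such that w > N implies |(-3w - 12)/(5w + 7) + 3/5| < eps.
(-3w - 12)/(5w + 7) + 3/5 = (5(-3w - 12) − (-3)(5w + 7)) / (5(5w + 7)) = -39/(5(5w + 7)).
For w > 0 we have 5w + 7 > 5w, so |(-3w - 12)/(5w + 7) + 3/5| = 39/(5(5w + 7)) < 39/(5·5w) = (39/25)/w.
Thus |(-3w - 12)/(5w + 7) + 3/5| < eps whenever w > (39/25)/eps.
Take N = (39/25)/eps. If w > N then |(-3w - 12)/(5w + 7) + 3/5| < (39/25)/w < eps.

N = (39/25)/eps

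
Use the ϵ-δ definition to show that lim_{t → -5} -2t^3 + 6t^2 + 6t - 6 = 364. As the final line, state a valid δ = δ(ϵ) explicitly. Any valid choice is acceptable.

δ = min(2, ϵ/284)

Let ϵ > 0. We want δ > 0 such that 0 < |t + 5| < δ implies |(-2t^3 + 6t^2 + 6t - 6) − 364| < ϵ.
(-2t^3 + 6t^2 + 6t - 6) − 364 = -2t^3 + 6t^2 + 6t - 370 = (t + 5)(-2t^2 + 16t - 74).
So |(-2t^3 + 6t^2 + 6t - 6) − 364| = |t + 5|·|-2t^2 + 16t - 74|.
Require δ ≤ 2. Then |t + 5| < 2 gives |t| < 7, and by the triangle inequality |-2t^2 + 16t - 74| ≤ 2·7^2 + 16·7 + 74 = 284.
Hence |(-2t^3 + 6t^2 + 6t - 6) − 364| ≤ 284|t + 5| < ϵ provided |t + 5| < ϵ/284.
Take δ = min(2, ϵ/284). Then 0 < |t + 5| < δ gives both |t + 5| < 2 and |t + 5| < ϵ/284, so |(-2t^3 + 6t^2 + 6t - 6) − 364| < ϵ.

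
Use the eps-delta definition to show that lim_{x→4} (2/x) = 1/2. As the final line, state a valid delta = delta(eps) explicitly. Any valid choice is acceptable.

delta = min(2, 4eps)

Let eps > 0 be given. We seek delta > 0 such that 0 < |x − 4| < delta implies |2/x − (1/2)| < eps.
|2/x − (1/2)| = 2·|4 − x|/(4·|x|) = 2|x − 4|/(4|x|).
Require delta ≤ 2 so that |x| > 4 − 2 = 2, hence 4|x| > 8.
Then |2/x − (1/2)| < 2|x − 4|/8, which is < eps when |x − 4| < 4eps.
Take delta = min(2, 4eps). Then 0 < |x − 4| < delta gives both |x − 4| < 2 and |x − 4| < 4eps, so |2/x − (1/2)| < eps.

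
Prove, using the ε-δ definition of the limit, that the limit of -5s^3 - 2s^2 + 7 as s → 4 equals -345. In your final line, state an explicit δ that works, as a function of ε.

δ = min(1, ε/323)

Let ε > 0 be given. We want δ > 0 such that 0 < |s − 4| < δ implies |(-5s^3 - 2s^2 + 7) + 345| < ε.
(-5s^3 - 2s^2 + 7) + 345 = -5s^3 - 2s^2 + 352 = (s − 4)(-5s^2 - 22s - 88).
So |(-5s^3 - 2s^2 + 7) + 345| = |s − 4|·|-5s^2 - 22s - 88|.
Require δ ≤ 1. Then |s − 4| < 1 gives |s| < 5, and by the triangle inequality |-5s^2 - 22s - 88| ≤ 5·5^2 + 22·5 + 88 = 323.
Hence |(-5s^3 - 2s^2 + 7) + 345| ≤ 323|s − 4| < ε provided |s − 4| < ε/323.
Take δ = min(1, ε/323). Then 0 < |s − 4| < δ gives both |s − 4| < 1 and |s − 4| < ε/323, so |(-5s^3 - 2s^2 + 7) + 345| < ε.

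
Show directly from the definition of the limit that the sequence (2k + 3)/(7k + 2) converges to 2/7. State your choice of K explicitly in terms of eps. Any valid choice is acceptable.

Fix eps > 0. For k ≥ 1, |(2k + 3)/(7k + 2) − (2/7)| = |17|/(7(7k + 2)) = 17/(7(7k + 2)).
Since 7k + 2 ≥ 7k for k ≥ 1, this is ≤ 17/(7·7k) = (17/49)/k.
So |(2k + 3)/(7k + 2) − (2/7)| < eps whenever k > (17/49)/eps.
Take K = (17/49)/eps. If k > K then |(2k + 3)/(7k + 2) − (2/7)| ≤ (17/49)/k < eps.

K = (17/49)/eps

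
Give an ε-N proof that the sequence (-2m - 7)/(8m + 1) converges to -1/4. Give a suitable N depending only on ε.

N = (27/32)/ε

Suppose ε > 0. For m ≥ 1, |(-2m - 7)/(8m + 1) + 1/4| = |-54|/(8(8m + 1)) = 54/(8(8m + 1)).
Since 8m + 1 ≥ 8m for m ≥ 1, this is ≤ 54/(8·8m) = (27/32)/m.
So |(-2m - 7)/(8m + 1) + 1/4| < ε whenever m > (27/32)/ε.
Take N = (27/32)/ε. If m > N then |(-2m - 7)/(8m + 1) + 1/4| ≤ (27/32)/m < ε.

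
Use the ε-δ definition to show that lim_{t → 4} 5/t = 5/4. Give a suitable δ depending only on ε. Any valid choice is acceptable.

Fix ε > 0. We seek δ > 0 such that 0 < |t − 4| < δ implies |5/t − (5/4)| < ε.
|5/t − (5/4)| = 5·|4 − t|/(4·|t|) = 5|t − 4|/(4|t|).
Restrict δ ≤ 2. Then |t − 4| < 2 gives |t| > 2, so 4|t| > 8.
Then |5/t − (5/4)| < 5|t − 4|/8, which is < ε when |t − 4| < (8/5)ε.
Take δ = min(2, (8/5)ε). Then 0 < |t − 4| < δ gives both |t − 4| < 2 and |t − 4| < (8/5)ε, so |5/t − (5/4)| < ε.

δ = min(2, (8/5)ε)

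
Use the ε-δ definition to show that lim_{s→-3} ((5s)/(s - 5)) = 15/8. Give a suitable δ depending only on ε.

δ = min(4, (32/25)ε)

Let ε > 0 be given. We want δ > 0 with 0 < |s + 3| < δ ⇒ |(5s)/(s - 5) − (15/8)| < ε.
Combining over a common denominator, (5s)/(s - 5) − (15/8) = [(5s)·(-8) − (-15)·(s - 5)] / [(-8)·(s - 5)] = -25(s + 3) / ((-8)(s - 5)).
So |(5s)/(s - 5) − (15/8)| = 25|s + 3| / (8·|s − 5|).
Require δ ≤ 4, so |s − 5| ≥ |-8| − |s + 3| > 8 − 4 = 4.
Hence |(5s)/(s - 5) − (15/8)| < 25|s + 3|/(8·4) = (25/32)|s + 3|, which is < ε once |s + 3| < (32/25)ε.
Take δ = min(4, (32/25)ε). Then 0 < |s + 3| < δ forces both bounds, so |(5s)/(s - 5) − (15/8)| < ε.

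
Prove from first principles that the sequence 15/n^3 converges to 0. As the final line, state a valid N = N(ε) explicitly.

N = (15/ε)^{1/3}

Let ε > 0 be given. For n ≥ 1, |15/n^3 − 0| = 15/n^3.
15/n^3 < ε ⇔ n^3 > 15/ε ⇔ n > (15/ε)^{1/3}.
Take N = (15/ε)^{1/3}. Then n > N implies 15/n^3 < ε.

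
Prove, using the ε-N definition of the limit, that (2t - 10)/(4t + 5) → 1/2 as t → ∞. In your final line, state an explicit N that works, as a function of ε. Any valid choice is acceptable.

Let ε > 0. We seek N > 0 such that t > N implies |(2t - 10)/(4t + 5) − (1/2)| < ε.
(2t - 10)/(4t + 5) − (1/2) = (4(2t - 10) − 2(4t + 5)) / (4(4t + 5)) = -50/(4(4t + 5)).
For t > 0 we have 4t + 5 > 4t, so |(2t - 10)/(4t + 5) − (1/2)| = 50/(4(4t + 5)) < 50/(4·4t) = (25/8)/t.
Thus |(2t - 10)/(4t + 5) − (1/2)| < ε whenever t > (25/8)/ε.
Take N = (25/8)/ε. If t > N then |(2t - 10)/(4t + 5) − (1/2)| < (25/8)/t < ε.

N = (25/8)/ε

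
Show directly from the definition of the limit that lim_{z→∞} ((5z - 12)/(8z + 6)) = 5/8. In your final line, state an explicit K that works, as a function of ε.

Let ε > 0 be given. We seek K > 0 such that z > K implies |(5z - 12)/(8z + 6) − (5/8)| < ε.
(5z - 12)/(8z + 6) − (5/8) = (8(5z - 12) − 5(8z + 6)) / (8(8z + 6)) = -126/(8(8z + 6)).
For z > 0 we have 8z + 6 > 8z, so |(5z - 12)/(8z + 6) − (5/8)| = 126/(8(8z + 6)) < 126/(8·8z) = (63/32)/z.
Thus |(5z - 12)/(8z + 6) − (5/8)| < ε whenever z > (63/32)/ε.
Take K = (63/32)/ε. If z > K then |(5z - 12)/(8z + 6) − (5/8)| < (63/32)/z < ε.

K = (63/32)/ε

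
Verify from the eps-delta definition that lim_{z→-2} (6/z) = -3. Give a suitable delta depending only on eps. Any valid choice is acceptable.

Suppose eps > 0. We seek delta > 0 such that 0 < |z + 2| < delta implies |6/z + 3| < eps.
|6/z + 3| = 6·|-2 − z|/(2·|z|) = 6|z + 2|/(2|z|).
Require delta ≤ 1 so that |z| > 2 − 1 = 1, hence 2|z| > 2.
Then |6/z + 3| < 6|z + 2|/2, which is < eps when |z + 2| < (1/3)eps.
Take delta = min(1, (1/3)eps). Then 0 < |z + 2| < delta gives both |z + 2| < 1 and |z + 2| < (1/3)eps, so |6/z + 3| < eps.

delta = min(1, (1/3)eps)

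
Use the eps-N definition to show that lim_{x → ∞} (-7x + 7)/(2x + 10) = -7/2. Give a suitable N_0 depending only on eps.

Let eps > 0. We seek N_0 > 0 such that x > N_0 implies |(-7x + 7)/(2x + 10) + 7/2| < eps.
(-7x + 7)/(2x + 10) + 7/2 = (2(-7x + 7) − (-7)(2x + 10)) / (2(2x + 10)) = 84/(2(2x + 10)).
For x > 0 we have 2x + 10 > 2x, so |(-7x + 7)/(2x + 10) + 7/2| = 84/(2(2x + 10)) < 84/(2·2x) = 21/x.
Thus |(-7x + 7)/(2x + 10) + 7/2| < eps whenever x > 21/eps.
Take N_0 = 21/eps. If x > N_0 then |(-7x + 7)/(2x + 10) + 7/2| < 21/x < eps.

N_0 = 21/eps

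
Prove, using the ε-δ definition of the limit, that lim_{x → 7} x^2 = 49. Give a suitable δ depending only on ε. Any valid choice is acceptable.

δ = min(1, ε/15)

Let ε > 0 be given. We seek δ > 0 with 0 < |x − 7| < δ ⇒ |x^2 − 49| < ε.
Factor: x^2 − 49 = (x − 7)(x + 7), so |x^2 − 49| = |x − 7|·|x + 7|.
Impose δ ≤ 1 so that |x| < 8; then |x + 7| ≤ 15.
Hence |x^2 − 49| ≤ 15|x − 7|, which is < ε once |x − 7| < ε/15.
Take δ = min(1, ε/15). If 0 < |x − 7| < δ then both bounds hold and |x^2 − 49| ≤ 15|x − 7| < 15·(ε/15) = ε.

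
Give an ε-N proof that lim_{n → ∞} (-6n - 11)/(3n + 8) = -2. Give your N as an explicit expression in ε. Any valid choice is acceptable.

Fix ε > 0. For n ≥ 1, |(-6n - 11)/(3n + 8) + 2| = |15|/(3(3n + 8)) = 15/(3(3n + 8)).
Since 3n + 8 ≥ 3n for n ≥ 1, this is ≤ 15/(3·3n) = (5/3)/n.
So |(-6n - 11)/(3n + 8) + 2| < ε whenever n > (5/3)/ε.
Take N = (5/3)/ε. If n > N then |(-6n - 11)/(3n + 8) + 2| ≤ (5/3)/n < ε.

N = (5/3)/ε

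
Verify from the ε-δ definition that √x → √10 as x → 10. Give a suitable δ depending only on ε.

Fix ε > 0. We want δ > 0 such that 0 < |x − 10| < δ implies |√x − √10| < ε.
Rationalise: √x − √10 = (x − 10)/(√x + √10), so |√x − √10| = |x − 10|/(√x + √10).
Restrict δ ≤ 10 so that |x − 10| < 10 forces x > 0, and then √x + √10 > √10.
Hence |√x − √10| < |x − 10|/√10, which is < ε once |x − 10| < √10·ε.
Take δ = min(10, √10·ε). If 0 < |x − 10| < δ then x > 0 and |√x − √10| < |x − 10|/√10 < ε.

δ = min(10, √10·ε)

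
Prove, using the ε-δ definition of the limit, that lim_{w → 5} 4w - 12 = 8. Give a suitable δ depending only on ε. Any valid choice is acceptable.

Let ε > 0 be given. We need δ > 0 so that 0 < |w − 5| < δ implies |(4w - 12) − 8| < ε.
|(4w - 12) − 8| = |4w - 20| = 4|w − 5|.
Thus it suffices that |w − 5| < ε/4.
Take δ = ε/4. If 0 < |w − 5| < δ then |(4w - 12) − 8| = 4|w − 5| < 4·(ε/4) = ε.

δ = ε/4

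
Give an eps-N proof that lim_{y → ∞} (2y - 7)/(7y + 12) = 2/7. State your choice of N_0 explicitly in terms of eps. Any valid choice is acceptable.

N_0 = (73/49)/eps

Let eps > 0 be given. We seek N_0 > 0 such that y > N_0 implies |(2y - 7)/(7y + 12) − (2/7)| < eps.
(2y - 7)/(7y + 12) − (2/7) = (7(2y - 7) − 2(7y + 12)) / (7(7y + 12)) = -73/(7(7y + 12)).
For y > 0 we have 7y + 12 > 7y, so |(2y - 7)/(7y + 12) − (2/7)| = 73/(7(7y + 12)) < 73/(7·7y) = (73/49)/y.
Thus |(2y - 7)/(7y + 12) − (2/7)| < eps whenever y > (73/49)/eps.
Take N_0 = (73/49)/eps. If y > N_0 then |(2y - 7)/(7y + 12) − (2/7)| < (73/49)/y < eps.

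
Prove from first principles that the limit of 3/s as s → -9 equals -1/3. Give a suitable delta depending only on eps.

Fix eps > 0. We seek delta > 0 such that 0 < |s + 9| < delta implies |3/s + 1/3| < eps.
|3/s + 1/3| = 3·|-9 − s|/(9·|s|) = 3|s + 9|/(9|s|).
Restrict delta ≤ 9/2. Then |s + 9| < 9/2 gives |s| > 9/2, so 9|s| > 81/2.
Then |3/s + 1/3| < 3|s + 9|/(81/2), which is < eps when |s + 9| < (27/2)eps.
Take delta = min(9/2, (27/2)eps). Then 0 < |s + 9| < delta gives both |s + 9| < 9/2 and |s + 9| < (27/2)eps, so |3/s + 1/3| < eps.

delta = min(9/2, (27/2)eps)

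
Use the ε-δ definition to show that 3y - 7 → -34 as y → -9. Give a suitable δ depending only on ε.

δ = ε/3

Let ε > 0 be given. We need δ > 0 so that 0 < |y + 9| < δ implies |(3y - 7) + 34| < ε.
|(3y - 7) + 34| = |3y + 27| = 3|y + 9|.
Thus it suffices that |y + 9| < ε/3.
Choosing δ = ε/3 gives |(3y - 7) + 34| = 3|y + 9| < ε whenever |y + 9| < δ.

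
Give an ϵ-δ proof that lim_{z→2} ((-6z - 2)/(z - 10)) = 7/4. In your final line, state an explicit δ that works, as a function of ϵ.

δ = min(4, (16/31)ϵ)

Fix ϵ > 0. We want δ > 0 with 0 < |z − 2| < δ ⇒ |(-6z - 2)/(z - 10) − (7/4)| < ϵ.
Combining over a common denominator, (-6z - 2)/(z - 10) − (7/4) = [(-6z - 2)·(-8) − (-14)·(z - 10)] / [(-8)·(z - 10)] = 62(z − 2) / ((-8)(z - 10)).
So |(-6z - 2)/(z - 10) − (7/4)| = 62|z − 2| / (8·|z − 10|).
Require δ ≤ 4, so |z − 10| ≥ |-8| − |z − 2| > 8 − 4 = 4.
Hence |(-6z - 2)/(z - 10) − (7/4)| < 62|z − 2|/(8·4) = (31/16)|z − 2|, which is < ϵ once |z − 2| < (16/31)ϵ.
Take δ = min(4, (16/31)ϵ). Then 0 < |z − 2| < δ forces both bounds, so |(-6z - 2)/(z - 10) − (7/4)| < ϵ.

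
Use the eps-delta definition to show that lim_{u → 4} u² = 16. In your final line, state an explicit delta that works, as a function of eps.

Fix eps > 0. We seek delta > 0 with 0 < |u − 4| < delta ⇒ |u² − 16| < eps.
Factor: u² − 16 = (u − 4)(u + 4), so |u² − 16| = |u − 4|·|u + 4|.
Impose delta ≤ 2 so that |u| < 6; then |u + 4| ≤ 10.
Hence |u² − 16| ≤ 10|u − 4|, which is < eps once |u − 4| < eps/10.
Take delta = min(2, eps/10). If 0 < |u − 4| < delta then both bounds hold and |u² − 16| ≤ 10|u − 4| < 10·(eps/10) = eps.

delta = min(2, eps/10)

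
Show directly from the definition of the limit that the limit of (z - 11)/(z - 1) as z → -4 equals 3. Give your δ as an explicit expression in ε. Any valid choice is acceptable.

δ = min(5/2, (5/4)ε)

Fix ε > 0. We want δ > 0 with 0 < |z + 4| < δ ⇒ |(z - 11)/(z - 1) − 3| < ε.
Combining over a common denominator, (z - 11)/(z - 1) − 3 = [(z - 11)·(-5) − (-15)·(z - 1)] / [(-5)·(z - 1)] = 10(z + 4) / ((-5)(z - 1)).
So |(z - 11)/(z - 1) − 3| = 10|z + 4| / (5·|z − 1|).
Require δ ≤ 5/2, so |z − 1| ≥ |-5| − |z + 4| > 5 − 5/2 = 5/2.
Hence |(z - 11)/(z - 1) − 3| < 10|z + 4|/(5·(5/2)) = (4/5)|z + 4|, which is < ε once |z + 4| < (5/4)ε.
Take δ = min(5/2, (5/4)ε). Then 0 < |z + 4| < δ forces both bounds, so |(z - 11)/(z - 1) − 3| < ε.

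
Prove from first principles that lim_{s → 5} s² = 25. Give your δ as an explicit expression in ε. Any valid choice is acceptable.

Let ε > 0. We seek δ > 0 with 0 < |s − 5| < δ ⇒ |s² − 25| < ε.
Factor: s² − 25 = (s − 5)(s + 5), so |s² − 25| = |s − 5|·|s + 5|.
Impose δ ≤ 1 so that |s| < 6; then |s + 5| ≤ 11.
Hence |s² − 25| ≤ 11|s − 5|, which is < ε once |s − 5| < ε/11.
Take δ = min(1, ε/11). If 0 < |s − 5| < δ then both bounds hold and |s² − 25| ≤ 11|s − 5| < 11·(ε/11) = ε.

δ = min(1, ε/11)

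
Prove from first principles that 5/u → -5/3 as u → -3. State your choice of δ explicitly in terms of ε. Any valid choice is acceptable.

Let ε > 0 be given. We seek δ > 0 such that 0 < |u + 3| < δ implies |5/u + 5/3| < ε.
|5/u + 5/3| = 5·|-3 − u|/(3·|u|) = 5|u + 3|/(3|u|).
Restrict δ ≤ 3/2. Then |u + 3| < 3/2 gives |u| > 3/2, so 3|u| > 9/2.
Then |5/u + 5/3| < 5|u + 3|/(9/2), which is < ε when |u + 3| < (9/10)ε.
Take δ = min(3/2, (9/10)ε). Then 0 < |u + 3| < δ gives both |u + 3| < 3/2 and |u + 3| < (9/10)ε, so |5/u + 5/3| < ε.

δ = min(3/2, (9/10)ε)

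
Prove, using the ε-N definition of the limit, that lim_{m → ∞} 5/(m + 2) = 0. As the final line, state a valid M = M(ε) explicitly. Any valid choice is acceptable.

Let ε > 0. For m ≥ 1, |5/(m + 2) − 0| = 5/(m + 2) ≤ 5/m.
We need 5/m < ε, i.e. m > 5/ε.
Take M = 5/ε. If m > M then |5/(m + 2)| ≤ 5/m < ε.

M = 5/ε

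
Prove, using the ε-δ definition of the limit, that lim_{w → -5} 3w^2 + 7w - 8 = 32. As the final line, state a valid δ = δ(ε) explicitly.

δ = min(2, ε/29)

Suppose ε > 0. We want δ > 0 such that 0 < |w + 5| < δ implies |(3w^2 + 7w - 8) − 32| < ε.
(3w^2 + 7w - 8) − 32 = 3w^2 + 7w - 40 = (w + 5)(3w - 8).
So |(3w^2 + 7w - 8) − 32| = |w + 5|·|3w - 8|.
Require δ ≤ 2. Then |w + 5| < 2 gives |w| < 7, and by the triangle inequality |3w - 8| ≤ 3·7 + 8 = 29.
Hence |(3w^2 + 7w - 8) − 32| ≤ 29|w + 5| < ε provided |w + 5| < ε/29.
Take δ = min(2, ε/29). Then 0 < |w + 5| < δ gives both |w + 5| < 2 and |w + 5| < ε/29, so |(3w^2 + 7w - 8) − 32| < ε.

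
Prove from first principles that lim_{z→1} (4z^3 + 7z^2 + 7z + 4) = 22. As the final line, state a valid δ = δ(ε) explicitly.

δ = min(1, ε/56)

Let ε > 0 be given. We want δ > 0 such that 0 < |z − 1| < δ implies |(4z^3 + 7z^2 + 7z + 4) − 22| < ε.
(4z^3 + 7z^2 + 7z + 4) − 22 = 4z^3 + 7z^2 + 7z - 18 = (z − 1)(4z^2 + 11z + 18).
So |(4z^3 + 7z^2 + 7z + 4) − 22| = |z − 1|·|4z^2 + 11z + 18|.
Require δ ≤ 1. Then |z − 1| < 1 gives |z| < 2, and by the triangle inequality |4z^2 + 11z + 18| ≤ 4·2^2 + 11·2 + 18 = 56.
Hence |(4z^3 + 7z^2 + 7z + 4) − 22| ≤ 56|z − 1| < ε provided |z − 1| < ε/56.
Take δ = min(1, ε/56). Then 0 < |z − 1| < δ gives both |z − 1| < 1 and |z − 1| < ε/56, so |(4z^3 + 7z^2 + 7z + 4) − 22| < ε.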